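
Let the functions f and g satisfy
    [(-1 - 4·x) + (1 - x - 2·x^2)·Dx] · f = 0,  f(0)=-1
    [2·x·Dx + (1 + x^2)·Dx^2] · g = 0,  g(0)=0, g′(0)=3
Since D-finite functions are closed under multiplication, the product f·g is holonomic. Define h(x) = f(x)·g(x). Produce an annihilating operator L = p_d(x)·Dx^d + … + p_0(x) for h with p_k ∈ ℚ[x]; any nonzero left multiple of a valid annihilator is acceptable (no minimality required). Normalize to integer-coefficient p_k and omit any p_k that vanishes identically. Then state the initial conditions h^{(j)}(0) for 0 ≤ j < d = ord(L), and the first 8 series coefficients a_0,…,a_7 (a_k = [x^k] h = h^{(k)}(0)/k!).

L = (4 + 2·x + 12·x^2) + (2 + 6·x + 4·x^2 + 12·x^3)·Dx + (-1 + x + x^2 + x^3 + 2·x^4)·Dx^2  (order 2).
h: a_k = 0, -3, -3, -8, -14, -153/5, -293/5, -4178/35, …
ICs: h(0) = 0, h′(0) = -3.

f: a_k = -1, -1, -3, -5, -11, -21, -43, -85, …
g: a_k = 0, 3, 0, -1, 0, 3/5, 0, -3/7, …
h₀=f·g: eliminate ⇒ L₀, order ≤ 1·2.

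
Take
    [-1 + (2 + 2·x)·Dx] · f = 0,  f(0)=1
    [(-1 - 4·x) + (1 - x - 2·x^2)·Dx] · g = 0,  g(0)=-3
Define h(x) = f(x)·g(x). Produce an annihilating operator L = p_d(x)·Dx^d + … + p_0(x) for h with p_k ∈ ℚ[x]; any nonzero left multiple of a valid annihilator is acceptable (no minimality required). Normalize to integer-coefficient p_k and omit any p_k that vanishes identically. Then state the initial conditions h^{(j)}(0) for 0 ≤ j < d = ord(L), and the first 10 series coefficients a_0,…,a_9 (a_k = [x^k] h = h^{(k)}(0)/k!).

L = (3 + 6·x) + (-2 + 2·x + 4·x^2)·Dx  (order 1).
h: a_k = -3, -9/2, -81/8, -309/16, -5049/128, -20007/256, -160749/1024, -641709/2048, -20553993/32768, -82179507/65536, …
ICs: h(0) = -3.

f: a_k = 1, 1/2, -1/8, 1/16, -5/128, 7/256, -21/1024, 33/2048, -429/32768, 715/65536, …
g: a_k = -3, -3, -9, -15, -33, -63, -129, -255, -513, -1023, …
Sym-product of L_f,L_g gives L₀ (≤ ord 1).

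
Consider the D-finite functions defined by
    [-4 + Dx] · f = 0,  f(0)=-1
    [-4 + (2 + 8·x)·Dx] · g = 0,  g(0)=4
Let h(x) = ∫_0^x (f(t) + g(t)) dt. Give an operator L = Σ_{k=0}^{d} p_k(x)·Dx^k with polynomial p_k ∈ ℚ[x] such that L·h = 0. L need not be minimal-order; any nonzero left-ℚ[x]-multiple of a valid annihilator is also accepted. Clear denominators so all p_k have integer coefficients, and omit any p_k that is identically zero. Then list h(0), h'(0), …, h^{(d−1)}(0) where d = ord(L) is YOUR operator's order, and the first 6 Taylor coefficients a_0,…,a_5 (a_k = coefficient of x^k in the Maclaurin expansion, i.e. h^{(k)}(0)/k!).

f: a_k = -1, -4, -8, -32/3, -32/3, -128/15, …
g: a_k = 4, 8, -8, 16, -40, 112, …
h₀=f+g: left-lcm gives L₀, ord ≤ 2.
∫: right-multiply L₀ by Dx.
L = (24 + 64·x)·Dx + (-10 - 64·x - 128·x^2)·Dx^2 + (1 + 12·x + 32·x^2)·Dx^3  (order 3).
h: a_k = 0, 3, 2, -16/3, 4/3, -152/15, …
ICs: h(0) = 0, h′(0) = 3, h′′(0) = 4.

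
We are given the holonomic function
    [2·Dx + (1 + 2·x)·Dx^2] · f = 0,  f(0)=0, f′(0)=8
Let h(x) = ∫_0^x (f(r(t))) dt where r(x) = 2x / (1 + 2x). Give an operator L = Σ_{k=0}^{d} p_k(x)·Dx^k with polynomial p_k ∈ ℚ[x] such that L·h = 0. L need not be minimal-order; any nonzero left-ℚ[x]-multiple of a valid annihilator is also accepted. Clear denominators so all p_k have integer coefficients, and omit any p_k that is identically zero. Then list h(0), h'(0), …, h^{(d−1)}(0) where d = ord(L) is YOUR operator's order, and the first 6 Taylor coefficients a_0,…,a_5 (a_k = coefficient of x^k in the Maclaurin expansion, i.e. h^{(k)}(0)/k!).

f: a_k = 0, 8, -8, 32/3, -16, 128/5, …
Change of var in L_f (x↦r) gives L₀.
Integrate: L := L₀·Dx.
L = (8 + 24·x)·Dx^2 + (1 + 8·x + 12·x^2)·Dx^3  (order 3).
h: a_k = 0, 0, 8, -64/3, 208/3, -256, …
ICs: h(0) = 0, h′(0) = 0, h′′(0) = 16.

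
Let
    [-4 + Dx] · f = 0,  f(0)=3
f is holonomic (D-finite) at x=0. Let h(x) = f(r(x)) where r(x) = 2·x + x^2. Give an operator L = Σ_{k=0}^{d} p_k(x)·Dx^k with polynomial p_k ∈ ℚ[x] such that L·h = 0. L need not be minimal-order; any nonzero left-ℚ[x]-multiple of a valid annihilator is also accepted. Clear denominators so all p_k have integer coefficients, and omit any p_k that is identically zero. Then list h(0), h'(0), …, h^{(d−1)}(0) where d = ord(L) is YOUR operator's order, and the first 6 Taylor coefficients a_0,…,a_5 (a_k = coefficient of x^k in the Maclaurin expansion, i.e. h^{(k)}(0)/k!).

f: a_k = 3, 12, 24, 32, 32, 128/5, …
L₀ from L_f via x↦r, Dx↦r'^{-1}Dx.
L = (-8 - 8·x) + Dx  (order 1).
h: a_k = 3, 24, 108, 352, 920, 10176/5, …
ICs: h(0) = 3.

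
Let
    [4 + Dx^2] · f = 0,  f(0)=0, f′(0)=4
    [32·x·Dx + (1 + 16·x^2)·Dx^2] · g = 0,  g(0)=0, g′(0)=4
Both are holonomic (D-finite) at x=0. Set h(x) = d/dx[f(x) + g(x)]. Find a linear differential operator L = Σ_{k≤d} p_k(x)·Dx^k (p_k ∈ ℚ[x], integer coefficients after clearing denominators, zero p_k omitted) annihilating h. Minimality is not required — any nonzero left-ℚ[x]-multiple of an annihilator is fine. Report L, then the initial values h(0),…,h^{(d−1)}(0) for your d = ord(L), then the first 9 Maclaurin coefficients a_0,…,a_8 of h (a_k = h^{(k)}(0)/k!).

f: a_k = 0, 4, 0, -8/3, 0, 8/15, 0, -16/315, 0, …
g: a_k = 0, 4, 0, -64/3, 0, 1024/5, 0, -16384/7, 0, …
L₀ := lclm(L_f,L_g); ord L₀ ≤ 2+2.
Differentiate: ansatz ord ≤ ord L₀ ⇒ L.
L = (-6016·x + 102400·x^3 + 32768·x^5) + (-28 + 1216·x^2 + 27648·x^4 + 16384·x^6)·Dx + (-1504·x + 25600·x^3 + 8192·x^5)·Dx^2 + (-7 + 304·x^2 + 6912·x^4 + 4096·x^6)·Dx^3  (order 3).
h: a_k = 8, 0, -72, 0, 3080/3, 0, -737296/45, 0, 82575368/315, …
ICs: h(0) = 8, h′(0) = 0, h′′(0) = -144.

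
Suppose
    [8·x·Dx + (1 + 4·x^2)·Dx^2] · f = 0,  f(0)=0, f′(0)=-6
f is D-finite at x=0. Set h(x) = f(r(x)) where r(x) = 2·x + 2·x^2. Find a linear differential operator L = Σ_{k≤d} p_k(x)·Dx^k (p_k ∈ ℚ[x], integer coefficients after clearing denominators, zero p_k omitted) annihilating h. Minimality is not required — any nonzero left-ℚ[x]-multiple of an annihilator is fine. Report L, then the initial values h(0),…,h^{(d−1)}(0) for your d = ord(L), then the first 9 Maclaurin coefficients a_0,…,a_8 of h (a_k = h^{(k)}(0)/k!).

f: a_k = 0, -6, 0, 8, 0, -96/5, 0, 384/7, 0, …
Substitute x→r, Dx→(1/r')Dx; clear ⇒ L₀.
L = (-2 + 32·x + 128·x^2 + 192·x^3 + 96·x^4)·Dx + (1 + 2·x + 16·x^2 + 64·x^3 + 80·x^4 + 32·x^5)·Dx^2  (order 2).
h: a_k = 0, -12, -12, 64, 192, -2112/5, -3008, 6144/7, 43008, …
ICs: h(0) = 0, h′(0) = -12.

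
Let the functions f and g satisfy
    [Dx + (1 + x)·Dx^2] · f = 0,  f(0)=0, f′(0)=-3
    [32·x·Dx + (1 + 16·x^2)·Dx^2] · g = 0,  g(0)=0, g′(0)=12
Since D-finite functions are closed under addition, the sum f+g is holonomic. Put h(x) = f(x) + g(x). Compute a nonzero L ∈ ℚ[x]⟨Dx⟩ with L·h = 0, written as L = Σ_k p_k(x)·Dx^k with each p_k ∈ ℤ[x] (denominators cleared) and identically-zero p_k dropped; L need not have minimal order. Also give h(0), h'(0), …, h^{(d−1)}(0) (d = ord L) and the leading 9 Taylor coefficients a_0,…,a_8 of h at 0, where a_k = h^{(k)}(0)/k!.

f: a_k = 0, -3, 3/2, -1, 3/4, -3/5, 1/2, -3/7, 3/8, …
g: a_k = 0, 12, 0, -64, 0, 3072/5, 0, -49152/7, 0, …
f+g: L₀ = lclm(L_f,L_g), ord ≤ 2+2.
L = (-32 - 96·x + 1536·x^2 + 512·x^3)·Dx + (-34 - 64·x + 1440·x^2 + 3072·x^3 + 1024·x^4)·Dx^2 + (-1 + 31·x + 32·x^2 + 512·x^3 + 768·x^4 + 256·x^5)·Dx^3  (order 3).
h: a_k = 0, 9, 3/2, -65, 3/4, 3069/5, 1/2, -49155/7, 3/8, …
ICs: h(0) = 0, h′(0) = 9, h′′(0) = 3.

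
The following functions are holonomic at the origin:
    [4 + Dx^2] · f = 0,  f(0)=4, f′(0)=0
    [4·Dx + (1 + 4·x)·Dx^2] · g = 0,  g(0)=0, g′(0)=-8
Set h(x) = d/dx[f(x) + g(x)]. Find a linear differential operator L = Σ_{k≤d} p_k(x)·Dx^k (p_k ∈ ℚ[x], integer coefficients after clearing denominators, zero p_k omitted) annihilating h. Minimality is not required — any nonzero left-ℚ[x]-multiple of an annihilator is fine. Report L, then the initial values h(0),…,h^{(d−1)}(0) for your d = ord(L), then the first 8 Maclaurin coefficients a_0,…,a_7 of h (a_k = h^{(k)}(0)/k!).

L = (400 + 128·x + 256·x^2) + (36 + 176·x + 192·x^2 + 256·x^3)·Dx + (100 + 32·x + 64·x^2)·Dx^2 + (9 + 44·x + 48·x^2 + 64·x^3)·Dx^3  (order 3).
h: a_k = -8, 16, -128, 1568/3, -2048, 122848/15, -32768, 41287744/315, …
ICs: h(0) = -8, h′(0) = 16, h′′(0) = -256.

f: a_k = 4, 0, -8, 0, 8/3, 0, -16/45, 0, …
g: a_k = 0, -8, 16, -128/3, 128, -2048/5, 4096/3, -32768/7, …
Sum ⇒ L₀ = lclm(L_f,L_g) in ℚ(x)⟨Dx⟩.
h=h₀': d/dx-closure on L₀ ⇒ L.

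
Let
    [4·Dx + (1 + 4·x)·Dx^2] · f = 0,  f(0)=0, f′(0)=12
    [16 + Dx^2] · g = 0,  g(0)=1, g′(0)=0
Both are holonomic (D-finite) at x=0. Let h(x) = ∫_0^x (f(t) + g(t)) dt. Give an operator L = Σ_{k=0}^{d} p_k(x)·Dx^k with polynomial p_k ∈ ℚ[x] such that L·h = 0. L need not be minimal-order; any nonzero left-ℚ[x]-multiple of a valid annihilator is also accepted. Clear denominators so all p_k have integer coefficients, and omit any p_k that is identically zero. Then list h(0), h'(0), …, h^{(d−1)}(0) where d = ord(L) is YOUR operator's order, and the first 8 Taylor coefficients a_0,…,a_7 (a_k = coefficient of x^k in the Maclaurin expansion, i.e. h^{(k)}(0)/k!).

f: a_k = 0, 12, -24, 64, -192, 3072/5, -2048, 49152/7, …
g: a_k = 1, 0, -8, 0, 32/3, 0, -256/45, 0, …
L₀ := lclm(L_f,L_g); ord L₀ ≤ 2+2.
Integrate: L := L₀·Dx.
L = (448 + 512·x + 1024·x^2)·Dx^2 + (48 + 320·x + 768·x^2 + 1024·x^3)·Dx^3 + (28 + 32·x + 64·x^2)·Dx^4 + (3 + 20·x + 48·x^2 + 64·x^3)·Dx^5  (order 5).
h: a_k = 0, 1, 6, -32/3, 16, -544/15, 512/5, -92416/315, …
ICs: h(0) = 0, h′(0) = 1, h′′(0) = 12, h′′′(0) = -64, h′′′′(0) = 384.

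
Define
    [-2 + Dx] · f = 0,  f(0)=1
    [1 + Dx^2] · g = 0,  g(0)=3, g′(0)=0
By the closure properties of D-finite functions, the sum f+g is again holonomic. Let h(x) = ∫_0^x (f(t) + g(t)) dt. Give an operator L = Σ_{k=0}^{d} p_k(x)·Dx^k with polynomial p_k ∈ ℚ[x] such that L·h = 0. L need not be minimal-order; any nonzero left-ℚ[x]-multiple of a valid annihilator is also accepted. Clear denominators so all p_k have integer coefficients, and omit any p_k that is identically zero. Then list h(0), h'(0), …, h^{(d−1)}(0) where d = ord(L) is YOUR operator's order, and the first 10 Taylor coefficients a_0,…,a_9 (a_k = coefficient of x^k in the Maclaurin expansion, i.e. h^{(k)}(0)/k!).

f: a_k = 1, 2, 2, 4/3, 2/3, 4/15, 4/45, 8/315, 2/315, 4/2835, …
g: a_k = 3, 0, -3/2, 0, 1/8, 0, -1/240, 0, 1/13440, 0, …
Weyl lclm of L_f,L_g ⇒ L₀ (ord ≤ 3).
h=∫₀ˣh₀: take L = L₀·Dx.
L = -2·Dx + Dx^2 - 2·Dx^3 + Dx^4  (order 4).
h: a_k = 0, 4, 1, 1/6, 1/3, 19/120, 2/45, 61/5040, 1/315, 37/51840, …
ICs: h(0) = 0, h′(0) = 4, h′′(0) = 2, h′′′(0) = 1.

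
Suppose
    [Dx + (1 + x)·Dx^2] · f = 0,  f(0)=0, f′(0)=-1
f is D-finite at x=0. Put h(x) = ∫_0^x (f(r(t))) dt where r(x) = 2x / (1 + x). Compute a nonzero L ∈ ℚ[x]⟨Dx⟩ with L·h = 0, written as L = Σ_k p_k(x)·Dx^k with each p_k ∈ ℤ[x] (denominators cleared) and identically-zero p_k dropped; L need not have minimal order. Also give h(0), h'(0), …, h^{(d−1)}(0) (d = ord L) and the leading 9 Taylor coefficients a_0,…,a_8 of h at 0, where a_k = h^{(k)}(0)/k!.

f: a_k = 0, -1, 1/2, -1/3, 1/4, -1/5, 1/6, -1/7, 1/8, …
Change of var in L_f (x↦r) gives L₀.
h=∫₀ˣh₀: take L = L₀·Dx.
L = (4 + 6·x)·Dx^2 + (1 + 4·x + 3·x^2)·Dx^3  (order 3).
h: a_k = 0, 0, -1, 4/3, -13/6, 4, -121/15, 52/3, -1093/28, …
ICs: h(0) = 0, h′(0) = 0, h′′(0) = -2.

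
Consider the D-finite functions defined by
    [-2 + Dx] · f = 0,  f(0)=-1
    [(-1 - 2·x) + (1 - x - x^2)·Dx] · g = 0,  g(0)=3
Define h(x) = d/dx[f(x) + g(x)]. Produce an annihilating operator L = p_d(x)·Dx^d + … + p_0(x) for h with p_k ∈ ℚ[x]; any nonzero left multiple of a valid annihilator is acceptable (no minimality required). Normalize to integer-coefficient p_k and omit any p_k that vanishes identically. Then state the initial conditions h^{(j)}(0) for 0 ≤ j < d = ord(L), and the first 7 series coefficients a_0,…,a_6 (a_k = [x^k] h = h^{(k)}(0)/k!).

f: a_k = -1, -2, -2, -4/3, -2/3, -4/15, -4/45, …
g: a_k = 3, 3, 6, 9, 15, 24, 39, …
f+g: L₀ = lclm(L_f,L_g), ord ≤ 1+1.
h=h₀': d/dx-closure on L₀ ⇒ L.
L = (10 + 44·x + 44·x^2 + 48·x^3 + 12·x^4) + (-7 - 24·x - 28·x^2 - 12·x^3 + 10·x^4 + 4·x^5)·Dx + (1 + x + 3·x^2 - 6·x^3 - 8·x^4 - 2·x^5)·Dx^2  (order 2).
h: a_k = 1, 8, 23, 172/3, 356/3, 3502/15, 19837/45, …
ICs: h(0) = 1, h′(0) = 8.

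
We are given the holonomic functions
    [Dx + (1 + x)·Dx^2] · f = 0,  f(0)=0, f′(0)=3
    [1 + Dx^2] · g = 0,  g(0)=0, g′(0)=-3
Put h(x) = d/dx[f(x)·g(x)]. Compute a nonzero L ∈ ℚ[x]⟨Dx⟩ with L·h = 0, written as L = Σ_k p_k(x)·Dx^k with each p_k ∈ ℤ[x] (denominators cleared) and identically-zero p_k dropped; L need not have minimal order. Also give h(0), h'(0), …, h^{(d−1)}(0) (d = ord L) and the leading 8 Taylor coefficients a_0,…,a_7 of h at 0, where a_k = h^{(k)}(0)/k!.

L = (-25 - 44·x - 42·x^2 + 12·x^3 + 43·x^4 + 24·x^5 + 4·x^6) + (-24 - 32·x + 20·x^2 + 60·x^3 + 40·x^4 + 8·x^5)·Dx + (-28 - 44·x - 14·x^2 + 72·x^3 + 98·x^4 + 48·x^5 + 8·x^6)·Dx^2 + (-24 - 32·x + 20·x^2 + 60·x^3 + 40·x^4 + 8·x^5)·Dx^3 + (-3 + 28·x^2 + 60·x^3 + 55·x^4 + 24·x^5 + 4·x^6)·Dx^4  (order 4).
h: a_k = 0, -18, 27/2, -6, 15/2, -33/4, 651/80, -113/14, …
ICs: h(0) = 0, h′(0) = -18, h′′(0) = 27, h′′′(0) = -36.

f: a_k = 0, 3, -3/2, 1, -3/4, 3/5, -1/2, 3/7, …
g: a_k = 0, -3, 0, 1/2, 0, -1/40, 0, 1/1680, …
h₀=f·g: eliminate ⇒ L₀, order ≤ 2·2.
h=h₀': d/dx-closure on L₀ ⇒ L.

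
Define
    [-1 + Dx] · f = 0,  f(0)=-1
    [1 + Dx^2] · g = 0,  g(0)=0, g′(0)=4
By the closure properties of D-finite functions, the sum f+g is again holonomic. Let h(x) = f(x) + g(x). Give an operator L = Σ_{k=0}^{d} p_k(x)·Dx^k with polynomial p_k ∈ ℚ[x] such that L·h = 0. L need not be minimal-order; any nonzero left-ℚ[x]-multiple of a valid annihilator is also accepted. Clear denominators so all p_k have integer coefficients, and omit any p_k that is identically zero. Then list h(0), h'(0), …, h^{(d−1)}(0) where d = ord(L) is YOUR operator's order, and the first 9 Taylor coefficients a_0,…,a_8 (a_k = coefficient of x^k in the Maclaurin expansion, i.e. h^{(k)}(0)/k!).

f: a_k = -1, -1, -1/2, -1/6, -1/24, -1/120, -1/720, -1/5040, -1/40320, …
g: a_k = 0, 4, 0, -2/3, 0, 1/30, 0, -1/1260, 0, …
Weyl lclm of L_f,L_g ⇒ L₀ (ord ≤ 3).
L = -1 + Dx - Dx^2 + Dx^3  (order 3).
h: a_k = -1, 3, -1/2, -5/6, -1/24, 1/40, -1/720, -1/1008, -1/40320, …
ICs: h(0) = -1, h′(0) = 3, h′′(0) = -1.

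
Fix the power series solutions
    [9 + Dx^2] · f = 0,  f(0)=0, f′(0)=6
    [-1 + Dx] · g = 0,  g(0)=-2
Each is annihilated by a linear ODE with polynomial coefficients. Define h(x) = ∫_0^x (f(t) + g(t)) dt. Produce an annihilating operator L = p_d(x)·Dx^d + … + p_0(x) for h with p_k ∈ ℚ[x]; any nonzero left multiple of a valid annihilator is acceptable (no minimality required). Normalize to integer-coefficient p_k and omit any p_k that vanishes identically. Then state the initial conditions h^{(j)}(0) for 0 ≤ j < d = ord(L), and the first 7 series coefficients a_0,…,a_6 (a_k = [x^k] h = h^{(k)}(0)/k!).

f: a_k = 0, 6, 0, -9, 0, 81/20, 0, …
g: a_k = -2, -2, -1, -1/3, -1/12, -1/60, -1/360, …
h₀=f+g: left-lcm gives L₀, ord ≤ 3.
h=∫h₀ ⇒ L = L₀·Dx.
L = -9·Dx + 9·Dx^2 - Dx^3 + Dx^4  (order 4).
h: a_k = 0, -2, 2, -1/3, -7/3, -1/60, 121/180, …
ICs: h(0) = 0, h′(0) = -2, h′′(0) = 4, h′′′(0) = -2.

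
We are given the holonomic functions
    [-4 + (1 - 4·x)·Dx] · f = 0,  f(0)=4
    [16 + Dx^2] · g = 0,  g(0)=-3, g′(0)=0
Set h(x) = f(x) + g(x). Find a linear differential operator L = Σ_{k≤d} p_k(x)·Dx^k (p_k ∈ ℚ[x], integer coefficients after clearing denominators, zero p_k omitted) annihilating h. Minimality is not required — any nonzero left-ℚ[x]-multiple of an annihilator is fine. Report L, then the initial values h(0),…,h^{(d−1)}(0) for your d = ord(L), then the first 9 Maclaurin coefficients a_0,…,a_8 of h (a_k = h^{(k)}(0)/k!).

L = (448 - 512·x + 1024·x^2) + (-48 + 320·x - 768·x^2 + 1024·x^3)·Dx + (28 - 32·x + 64·x^2)·Dx^2 + (-3 + 20·x - 48·x^2 + 64·x^3)·Dx^3  (order 3).
h: a_k = 1, 16, 88, 256, 992, 4096, 246016/15, 65536, 27524608/105, …
ICs: h(0) = 1, h′(0) = 16, h′′(0) = 176.

f: a_k = 4, 16, 64, 256, 1024, 4096, 16384, 65536, 262144, …
g: a_k = -3, 0, 24, 0, -32, 0, 256/15, 0, -512/105, …
Sum ⇒ L₀ = lclm(L_f,L_g) in ℚ(x)⟨Dx⟩.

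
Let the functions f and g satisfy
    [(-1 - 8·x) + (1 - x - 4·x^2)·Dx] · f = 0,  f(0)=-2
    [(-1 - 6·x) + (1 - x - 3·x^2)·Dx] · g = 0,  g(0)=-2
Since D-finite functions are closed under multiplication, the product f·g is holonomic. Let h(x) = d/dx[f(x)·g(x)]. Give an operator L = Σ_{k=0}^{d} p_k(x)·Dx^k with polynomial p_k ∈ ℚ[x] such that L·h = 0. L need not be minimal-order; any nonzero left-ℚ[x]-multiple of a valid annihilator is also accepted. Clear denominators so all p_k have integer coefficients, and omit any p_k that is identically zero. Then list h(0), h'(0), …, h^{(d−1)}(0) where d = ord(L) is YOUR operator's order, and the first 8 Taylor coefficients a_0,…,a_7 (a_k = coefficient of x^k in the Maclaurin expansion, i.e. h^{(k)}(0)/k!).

f: a_k = -2, -2, -10, -18, -58, -130, -362, -882, …
g: a_k = -2, -2, -8, -14, -38, -80, -194, -434, …
h₀=f·g: eliminate ⇒ L₀, order ≤ 1·1.
Derive L from L₀ (diff closure).
L = (20 + 30·x - 12·x^2 - 768·x^3 - 708·x^4 + 2520·x^5 + 2880·x^6) + (-2 - 8·x + 57·x^2 + 64·x^3 - 330·x^4 - 285·x^5 + 588·x^6 + 576·x^7)·Dx  (order 1).
h: a_k = 8, 80, 300, 1344, 4480, 15768, 49560, 156992, …
ICs: h(0) = 8.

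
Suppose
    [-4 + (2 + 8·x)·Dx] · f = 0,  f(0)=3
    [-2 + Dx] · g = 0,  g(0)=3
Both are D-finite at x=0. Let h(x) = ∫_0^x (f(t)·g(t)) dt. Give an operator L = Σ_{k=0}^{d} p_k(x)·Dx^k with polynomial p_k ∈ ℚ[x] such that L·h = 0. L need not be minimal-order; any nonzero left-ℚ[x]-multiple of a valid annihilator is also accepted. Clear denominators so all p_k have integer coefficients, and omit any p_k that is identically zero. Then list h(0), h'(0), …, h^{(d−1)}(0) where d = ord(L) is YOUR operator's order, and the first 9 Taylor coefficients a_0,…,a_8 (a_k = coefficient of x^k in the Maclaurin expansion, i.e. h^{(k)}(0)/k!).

L = (-4 - 8·x)·Dx + (1 + 4·x)·Dx^2  (order 2).
h: a_k = 0, 9, 18, 12, 12, -24/5, 112/5, -1952/35, 5552/35, …
ICs: h(0) = 0, h′(0) = 9.

f: a_k = 3, 6, -6, 12, -30, 84, -252, 792, -2574, …
g: a_k = 3, 6, 6, 4, 2, 4/5, 4/15, 8/105, 2/105, …
f·g: L₀ = L_f ⊗_s L_g, ord ≤ 1·1.
Integrate: L := L₀·Dx.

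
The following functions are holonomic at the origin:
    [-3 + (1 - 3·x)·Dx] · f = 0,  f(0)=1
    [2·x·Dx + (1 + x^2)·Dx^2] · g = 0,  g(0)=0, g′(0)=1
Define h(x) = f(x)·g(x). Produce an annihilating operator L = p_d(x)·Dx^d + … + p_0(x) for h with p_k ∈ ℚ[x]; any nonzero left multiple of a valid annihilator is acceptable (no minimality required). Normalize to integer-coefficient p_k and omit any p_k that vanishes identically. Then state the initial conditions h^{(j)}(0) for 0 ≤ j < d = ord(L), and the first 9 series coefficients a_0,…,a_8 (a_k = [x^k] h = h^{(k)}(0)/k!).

L = 6·x + (6 - 2·x + 12·x^2)·Dx + (-1 + 3·x - x^2 + 3·x^3)·Dx^2  (order 2).
h: a_k = 0, 1, 3, 26/3, 26, 391/5, 1173/5, 24628/35, 73884/35, …
ICs: h(0) = 0, h′(0) = 1.

f: a_k = 1, 3, 9, 27, 81, 243, 729, 2187, 6561, …
g: a_k = 0, 1, 0, -1/3, 0, 1/5, 0, -1/7, 0, …
Product ⇒ symmetric product L₀, ord ≤ 2.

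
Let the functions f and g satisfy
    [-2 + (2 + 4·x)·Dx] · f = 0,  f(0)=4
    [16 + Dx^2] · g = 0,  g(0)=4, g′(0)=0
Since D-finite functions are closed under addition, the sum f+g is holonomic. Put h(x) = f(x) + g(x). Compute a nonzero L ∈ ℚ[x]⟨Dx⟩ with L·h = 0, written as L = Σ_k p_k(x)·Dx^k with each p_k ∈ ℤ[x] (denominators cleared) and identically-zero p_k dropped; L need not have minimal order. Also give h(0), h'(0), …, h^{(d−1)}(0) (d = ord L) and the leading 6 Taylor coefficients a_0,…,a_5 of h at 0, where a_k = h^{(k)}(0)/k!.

L = (-304 - 1024·x - 1024·x^2) + (240 + 1504·x + 3072·x^2 + 2048·x^3)·Dx + (-19 - 64·x - 64·x^2)·Dx^2 + (15 + 94·x + 192·x^2 + 128·x^3)·Dx^3  (order 3).
h: a_k = 8, 4, -34, 2, 241/6, 7/2, …
ICs: h(0) = 8, h′(0) = 4, h′′(0) = -68.

f: a_k = 4, 4, -2, 2, -5/2, 7/2, …
g: a_k = 4, 0, -32, 0, 128/3, 0, …
h₀=f+g: left-lcm gives L₀, ord ≤ 3.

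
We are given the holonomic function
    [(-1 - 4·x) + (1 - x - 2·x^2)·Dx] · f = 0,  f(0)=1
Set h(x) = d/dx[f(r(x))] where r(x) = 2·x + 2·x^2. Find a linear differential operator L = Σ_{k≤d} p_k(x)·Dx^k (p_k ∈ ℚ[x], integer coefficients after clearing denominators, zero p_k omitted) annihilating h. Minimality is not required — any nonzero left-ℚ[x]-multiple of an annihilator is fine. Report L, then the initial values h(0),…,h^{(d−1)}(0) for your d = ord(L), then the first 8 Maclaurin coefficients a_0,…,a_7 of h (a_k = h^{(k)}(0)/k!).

L = (14 + 108·x + 444·x^2 + 1312·x^3 + 2256·x^4 + 1920·x^5 + 640·x^6) + (-1 - 8·x + 6·x^2 + 148·x^3 + 440·x^4 + 624·x^5 + 448·x^6 + 128·x^7)·Dx  (order 1).
h: a_k = 2, 28, 192, 1232, 7480, 43248, 243712, 1344896, …
ICs: h(0) = 2.

f: a_k = 1, 1, 3, 5, 11, 21, 43, 85, …
f∘r: x↦r, Dx↦Dx/r' in L_f ⇒ L₀.
h=h₀': d/dx-closure on L₀ ⇒ L.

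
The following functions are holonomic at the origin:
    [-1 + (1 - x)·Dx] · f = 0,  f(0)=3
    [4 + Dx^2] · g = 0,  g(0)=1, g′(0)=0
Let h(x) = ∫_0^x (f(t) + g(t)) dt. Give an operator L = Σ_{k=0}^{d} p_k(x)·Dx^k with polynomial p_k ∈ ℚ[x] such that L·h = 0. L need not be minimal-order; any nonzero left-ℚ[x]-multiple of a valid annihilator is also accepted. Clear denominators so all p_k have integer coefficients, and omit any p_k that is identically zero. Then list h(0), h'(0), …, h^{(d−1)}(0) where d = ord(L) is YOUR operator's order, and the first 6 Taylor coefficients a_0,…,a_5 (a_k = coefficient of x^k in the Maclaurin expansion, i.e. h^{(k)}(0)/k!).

L = (20 - 16·x + 8·x^2)·Dx + (-12 + 28·x - 24·x^2 + 8·x^3)·Dx^2 + (5 - 4·x + 2·x^2)·Dx^3 + (-3 + 7·x - 6·x^2 + 2·x^3)·Dx^4  (order 4).
h: a_k = 0, 4, 3/2, 1/3, 3/4, 11/15, …
ICs: h(0) = 0, h′(0) = 4, h′′(0) = 3, h′′′(0) = 2.

f: a_k = 3, 3, 3, 3, 3, 3, …
g: a_k = 1, 0, -2, 0, 2/3, 0, …
f+g: L₀ = lclm(L_f,L_g), ord ≤ 1+2.
Integrate: L := L₀·Dx.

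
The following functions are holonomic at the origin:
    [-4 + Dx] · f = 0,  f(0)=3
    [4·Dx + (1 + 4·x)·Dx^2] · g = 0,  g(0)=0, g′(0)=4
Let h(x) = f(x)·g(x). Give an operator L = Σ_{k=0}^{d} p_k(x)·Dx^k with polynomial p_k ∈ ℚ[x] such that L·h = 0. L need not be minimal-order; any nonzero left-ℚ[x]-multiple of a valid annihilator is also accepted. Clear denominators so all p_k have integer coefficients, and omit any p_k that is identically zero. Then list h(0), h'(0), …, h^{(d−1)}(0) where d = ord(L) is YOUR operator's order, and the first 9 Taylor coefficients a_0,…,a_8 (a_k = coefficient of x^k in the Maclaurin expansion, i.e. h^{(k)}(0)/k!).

L = 64·x + (-4 - 32·x)·Dx + (1 + 4·x)·Dx^2  (order 2).
h: a_k = 0, 12, 24, 64, 0, 1152/5, -1792/3, 47104/21, -118784/15, …
ICs: h(0) = 0, h′(0) = 12.

f: a_k = 3, 12, 24, 32, 32, 128/5, 256/15, 1024/105, 512/105, …
g: a_k = 0, 4, -8, 64/3, -64, 1024/5, -2048/3, 16384/7, -8192, …
f·g: L₀ = L_f ⊗_s L_g, ord ≤ 1·2.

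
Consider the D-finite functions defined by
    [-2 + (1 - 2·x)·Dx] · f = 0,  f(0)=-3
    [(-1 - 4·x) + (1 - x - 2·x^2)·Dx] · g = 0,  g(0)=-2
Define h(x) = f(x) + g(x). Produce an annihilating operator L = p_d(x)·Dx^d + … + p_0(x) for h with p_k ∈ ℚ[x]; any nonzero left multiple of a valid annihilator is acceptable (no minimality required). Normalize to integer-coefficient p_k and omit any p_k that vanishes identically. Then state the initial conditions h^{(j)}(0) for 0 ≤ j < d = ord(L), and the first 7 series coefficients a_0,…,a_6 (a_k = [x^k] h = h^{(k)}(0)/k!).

L = -4 + (-2 - 8·x)·Dx + (1 - x - 2·x^2)·Dx^2  (order 2).
h: a_k = -5, -8, -18, -34, -70, -138, -278, …
ICs: h(0) = -5, h′(0) = -8.

f: a_k = -3, -6, -12, -24, -48, -96, -192, …
g: a_k = -2, -2, -6, -10, -22, -42, -86, …
f+g: L₀ = lclm(L_f,L_g), ord ≤ 1+1.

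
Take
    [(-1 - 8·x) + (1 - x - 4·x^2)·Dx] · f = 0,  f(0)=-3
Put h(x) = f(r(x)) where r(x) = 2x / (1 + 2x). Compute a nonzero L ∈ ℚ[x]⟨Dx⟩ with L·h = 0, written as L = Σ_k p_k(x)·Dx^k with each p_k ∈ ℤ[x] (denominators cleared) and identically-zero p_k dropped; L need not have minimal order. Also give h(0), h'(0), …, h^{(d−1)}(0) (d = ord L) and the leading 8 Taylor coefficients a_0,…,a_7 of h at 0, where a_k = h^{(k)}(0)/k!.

L = (2 + 36·x) + (-1 - 4·x + 12·x^2 + 32·x^3)·Dx  (order 1).
h: a_k = -3, -6, -48, 0, -768, 1536, -15360, 55296, …
ICs: h(0) = -3.

f: a_k = -3, -3, -15, -27, -87, -195, -543, -1323, …
Change of var in L_f (x↦r) gives L₀.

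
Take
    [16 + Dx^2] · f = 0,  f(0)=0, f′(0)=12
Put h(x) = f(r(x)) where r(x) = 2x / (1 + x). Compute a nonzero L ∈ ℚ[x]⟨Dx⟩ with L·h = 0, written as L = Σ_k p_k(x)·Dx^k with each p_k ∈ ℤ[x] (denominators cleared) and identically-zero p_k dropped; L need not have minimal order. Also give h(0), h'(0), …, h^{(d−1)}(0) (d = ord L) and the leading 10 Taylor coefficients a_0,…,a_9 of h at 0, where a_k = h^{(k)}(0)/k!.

L = 64 + (2 + 6·x + 6·x^2 + 2·x^3)·Dx + (1 + 4·x + 6·x^2 + 4·x^3 + x^4)·Dx^2  (order 2).
h: a_k = 0, 24, -24, -232, 744, -3464/5, -1560, 758488/105, -218728/15, 15457432/945, …
ICs: h(0) = 0, h′(0) = 24.

f: a_k = 0, 12, 0, -32, 0, 128/5, 0, -1024/105, 0, 2048/945, …
Substitute x→r, Dx→(1/r')Dx; clear ⇒ L₀.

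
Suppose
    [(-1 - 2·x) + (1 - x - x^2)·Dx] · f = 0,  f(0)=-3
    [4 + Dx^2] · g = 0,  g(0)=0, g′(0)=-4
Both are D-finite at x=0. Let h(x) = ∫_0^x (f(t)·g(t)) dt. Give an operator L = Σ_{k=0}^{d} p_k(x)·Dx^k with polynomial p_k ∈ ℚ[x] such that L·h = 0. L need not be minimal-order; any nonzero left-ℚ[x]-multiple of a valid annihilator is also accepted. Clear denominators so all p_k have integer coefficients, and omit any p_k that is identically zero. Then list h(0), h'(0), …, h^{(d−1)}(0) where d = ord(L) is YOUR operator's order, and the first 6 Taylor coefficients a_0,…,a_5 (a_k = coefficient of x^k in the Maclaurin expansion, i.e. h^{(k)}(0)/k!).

L = (-2 + 4·x + 4·x^2)·Dx + (2 + 4·x)·Dx^2 + (-1 + x + x^2)·Dx^3  (order 3).
h: a_k = 0, 0, 6, 4, 4, 28/5, …
ICs: h(0) = 0, h′(0) = 0, h′′(0) = 12.

f: a_k = -3, -3, -6, -9, -15, -24, …
g: a_k = 0, -4, 0, 8/3, 0, -8/15, …
L₀ := L_f ⊗_s L_g (sym. prod.), ord ≤ 2.
h=∫h₀ ⇒ L = L₀·Dx.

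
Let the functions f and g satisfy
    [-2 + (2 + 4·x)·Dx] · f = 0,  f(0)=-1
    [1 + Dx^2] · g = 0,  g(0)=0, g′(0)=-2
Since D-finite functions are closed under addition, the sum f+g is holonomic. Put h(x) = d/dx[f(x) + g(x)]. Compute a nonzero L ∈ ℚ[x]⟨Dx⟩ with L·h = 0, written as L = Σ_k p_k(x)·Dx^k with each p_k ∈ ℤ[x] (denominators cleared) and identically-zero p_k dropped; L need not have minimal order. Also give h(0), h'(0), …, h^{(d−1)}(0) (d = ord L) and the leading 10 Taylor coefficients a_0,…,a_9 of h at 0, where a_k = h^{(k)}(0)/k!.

L = (-4 - x - x^2) + (-1 - 3·x - 3·x^2 - 2·x^3)·Dx + (-4 - x - x^2)·Dx^2 + (-1 - 3·x - 3·x^2 - 2·x^3)·Dx^3  (order 3).
h: a_k = -3, 1, -1/2, 5/2, -107/24, 63/8, -10393/720, 429/16, -2027027/40320, 12155/128, …
ICs: h(0) = -3, h′(0) = 1, h′′(0) = -1.

f: a_k = -1, -1, 1/2, -1/2, 5/8, -7/8, 21/16, -33/16, 429/128, -715/128, …
g: a_k = 0, -2, 0, 1/3, 0, -1/60, 0, 1/2520, 0, -1/181440, …
Sum ⇒ L₀ = lclm(L_f,L_g) in ℚ(x)⟨Dx⟩.
Differentiate: ansatz ord ≤ ord L₀ ⇒ L.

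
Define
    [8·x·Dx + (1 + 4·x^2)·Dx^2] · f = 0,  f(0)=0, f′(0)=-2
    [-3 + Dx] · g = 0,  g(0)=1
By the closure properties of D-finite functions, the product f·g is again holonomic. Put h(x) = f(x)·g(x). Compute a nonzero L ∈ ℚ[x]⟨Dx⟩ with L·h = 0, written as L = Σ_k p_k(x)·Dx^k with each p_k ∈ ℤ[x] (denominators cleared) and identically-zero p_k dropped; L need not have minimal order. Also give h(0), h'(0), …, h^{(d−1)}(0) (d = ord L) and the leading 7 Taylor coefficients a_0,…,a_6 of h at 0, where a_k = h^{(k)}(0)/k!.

f: a_k = 0, -2, 0, 8/3, 0, -32/5, 0, …
g: a_k = 1, 3, 9/2, 9/2, 27/8, 81/40, 81/80, …
Product ⇒ symmetric product L₀, ord ≤ 2.
L = (9 - 24·x + 36·x^2) + (-6 + 8·x - 24·x^2)·Dx + (1 + 4·x^2)·Dx^2  (order 2).
h: a_k = 0, -2, -6, -19/3, -1, -23/20, -45/4, …
ICs: h(0) = 0, h′(0) = -2.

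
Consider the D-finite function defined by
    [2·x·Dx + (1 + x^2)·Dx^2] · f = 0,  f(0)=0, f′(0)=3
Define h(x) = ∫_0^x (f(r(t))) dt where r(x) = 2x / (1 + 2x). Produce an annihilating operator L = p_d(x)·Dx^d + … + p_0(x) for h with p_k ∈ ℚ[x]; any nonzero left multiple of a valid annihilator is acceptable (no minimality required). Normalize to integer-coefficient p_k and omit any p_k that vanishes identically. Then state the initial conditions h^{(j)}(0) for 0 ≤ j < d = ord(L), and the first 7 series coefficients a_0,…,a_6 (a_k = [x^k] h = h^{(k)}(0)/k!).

f: a_k = 0, 3, 0, -1, 0, 3/5, 0, …
h₀=f(r): pull back L_f along r ⇒ L₀.
Integrate: L := L₀·Dx.
L = (4 + 16·x)·Dx^2 + (1 + 4·x + 8·x^2)·Dx^3  (order 3).
h: a_k = 0, 0, 3, -4, 4, 0, -64/5, …
ICs: h(0) = 0, h′(0) = 0, h′′(0) = 6.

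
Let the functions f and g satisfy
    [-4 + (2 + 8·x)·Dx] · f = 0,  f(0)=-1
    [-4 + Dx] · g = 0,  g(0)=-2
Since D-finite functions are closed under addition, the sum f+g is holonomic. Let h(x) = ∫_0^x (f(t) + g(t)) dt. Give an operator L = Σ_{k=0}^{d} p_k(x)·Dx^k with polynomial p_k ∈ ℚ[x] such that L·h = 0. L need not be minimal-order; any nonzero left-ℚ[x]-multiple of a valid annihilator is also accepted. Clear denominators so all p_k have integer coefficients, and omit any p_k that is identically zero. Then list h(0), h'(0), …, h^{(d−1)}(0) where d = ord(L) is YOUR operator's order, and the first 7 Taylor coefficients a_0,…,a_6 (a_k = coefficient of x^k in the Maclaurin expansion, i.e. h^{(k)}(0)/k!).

f: a_k = -1, -2, 2, -4, 10, -28, 84, …
g: a_k = -2, -8, -16, -64/3, -64/3, -256/15, -512/45, …
f+g: L₀ = lclm(L_f,L_g), ord ≤ 1+1.
∫: right-multiply L₀ by Dx.
L = (24 + 64·x)·Dx + (-10 - 64·x - 128·x^2)·Dx^2 + (1 + 12·x + 32·x^2)·Dx^3  (order 3).
h: a_k = 0, -3, -5, -14/3, -19/3, -34/15, -338/45, …
ICs: h(0) = 0, h′(0) = -3, h′′(0) = -10.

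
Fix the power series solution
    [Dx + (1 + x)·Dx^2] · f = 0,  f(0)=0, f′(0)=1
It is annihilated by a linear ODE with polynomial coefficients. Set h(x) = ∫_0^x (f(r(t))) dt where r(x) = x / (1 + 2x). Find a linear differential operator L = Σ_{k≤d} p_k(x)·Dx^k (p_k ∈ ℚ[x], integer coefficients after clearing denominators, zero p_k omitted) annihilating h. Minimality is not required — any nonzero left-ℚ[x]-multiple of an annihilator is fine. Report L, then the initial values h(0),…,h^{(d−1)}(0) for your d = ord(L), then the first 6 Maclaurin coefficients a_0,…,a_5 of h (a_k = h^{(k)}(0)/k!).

L = (5 + 12·x)·Dx^2 + (1 + 5·x + 6·x^2)·Dx^3  (order 3).
h: a_k = 0, 0, 1/2, -5/6, 19/12, -13/4, …
ICs: h(0) = 0, h′(0) = 0, h′′(0) = 1.

f: a_k = 0, 1, -1/2, 1/3, -1/4, 1/5, …
h₀=f(r): pull back L_f along r ⇒ L₀.
h=∫h₀ ⇒ L = L₀·Dx.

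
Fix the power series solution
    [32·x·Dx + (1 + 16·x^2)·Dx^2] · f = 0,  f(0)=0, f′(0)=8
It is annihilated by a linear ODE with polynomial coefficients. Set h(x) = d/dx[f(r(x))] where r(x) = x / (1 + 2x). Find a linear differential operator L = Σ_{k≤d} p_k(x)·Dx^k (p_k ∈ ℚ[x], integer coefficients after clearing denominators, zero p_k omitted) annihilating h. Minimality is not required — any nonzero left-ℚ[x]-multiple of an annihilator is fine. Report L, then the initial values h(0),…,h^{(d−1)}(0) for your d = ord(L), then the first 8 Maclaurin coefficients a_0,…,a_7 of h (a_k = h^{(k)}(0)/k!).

L = (4 + 40·x) + (1 + 4·x + 20·x^2)·Dx  (order 1).
h: a_k = 8, -32, -32, 768, -2432, -5632, 71168, -172032, …
ICs: h(0) = 8.

f: a_k = 0, 8, 0, -128/3, 0, 2048/5, 0, -32768/7, …
L₀ from L_f via x↦r, Dx↦r'^{-1}Dx.
Derive L from L₀ (diff closure).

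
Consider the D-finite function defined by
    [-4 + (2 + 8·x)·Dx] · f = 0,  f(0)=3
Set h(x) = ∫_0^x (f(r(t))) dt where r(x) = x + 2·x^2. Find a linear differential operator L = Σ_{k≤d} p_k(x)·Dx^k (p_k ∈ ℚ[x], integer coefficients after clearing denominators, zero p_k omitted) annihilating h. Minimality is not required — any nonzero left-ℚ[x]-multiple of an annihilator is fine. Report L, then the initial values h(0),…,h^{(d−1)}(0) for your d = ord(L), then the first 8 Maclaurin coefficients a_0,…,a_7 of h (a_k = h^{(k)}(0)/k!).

f: a_k = 3, 6, -6, 12, -30, 84, -252, 792, …
L₀ from L_f via x↦r, Dx↦r'^{-1}Dx.
h=∫₀ˣh₀: take L = L₀·Dx.
L = (-2 - 8·x)·Dx + (1 + 4·x + 8·x^2)·Dx^2  (order 2).
h: a_k = 0, 3, 3, 2, -3, 18/5, -2, -36/7, …
ICs: h(0) = 0, h′(0) = 3.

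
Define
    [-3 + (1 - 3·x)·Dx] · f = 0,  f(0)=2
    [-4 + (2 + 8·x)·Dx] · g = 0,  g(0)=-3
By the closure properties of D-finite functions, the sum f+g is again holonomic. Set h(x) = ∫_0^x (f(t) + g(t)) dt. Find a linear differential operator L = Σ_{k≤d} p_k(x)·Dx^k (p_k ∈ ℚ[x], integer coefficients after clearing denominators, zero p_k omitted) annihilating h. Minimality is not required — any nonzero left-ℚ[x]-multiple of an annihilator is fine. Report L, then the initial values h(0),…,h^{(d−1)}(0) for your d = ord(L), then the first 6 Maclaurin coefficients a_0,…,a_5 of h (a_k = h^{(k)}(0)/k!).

f: a_k = 2, 6, 18, 54, 162, 486, …
g: a_k = -3, -6, 6, -12, 30, -84, …
L₀ := lclm(L_f,L_g); ord L₀ ≤ 1+1.
∫: right-multiply L₀ by Dx.
L = (-48 - 108·x)·Dx + (22 + 120·x + 324·x^2)·Dx^2 + (-1 - 19·x - 6·x^2 + 216·x^3)·Dx^3  (order 3).
h: a_k = 0, -1, 0, 8, 21/2, 192/5, …
ICs: h(0) = 0, h′(0) = -1, h′′(0) = 0.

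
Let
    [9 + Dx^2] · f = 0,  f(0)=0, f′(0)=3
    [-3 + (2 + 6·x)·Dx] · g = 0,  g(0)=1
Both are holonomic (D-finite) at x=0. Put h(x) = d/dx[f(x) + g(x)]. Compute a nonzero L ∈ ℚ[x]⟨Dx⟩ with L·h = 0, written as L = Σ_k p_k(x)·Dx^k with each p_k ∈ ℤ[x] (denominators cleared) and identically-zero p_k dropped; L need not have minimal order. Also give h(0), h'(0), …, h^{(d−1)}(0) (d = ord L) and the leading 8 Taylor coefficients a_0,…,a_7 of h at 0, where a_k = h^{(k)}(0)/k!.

f: a_k = 0, 3, 0, -9/2, 0, 81/40, 0, -243/560, …
g: a_k = 1, 3/2, -9/8, 27/16, -405/128, 1701/256, -15309/1024, 72171/2048, …
L₀ := lclm(L_f,L_g); ord L₀ ≤ 2+1.
h₀' ⇒ L via d/dx closure of L₀.
L = (-513 - 648·x - 972·x^2) + (-126 - 810·x - 1944·x^2 - 1944·x^3)·Dx + (-57 - 72·x - 108·x^2)·Dx^2 + (-14 - 90·x - 216·x^2 - 216·x^3)·Dx^3  (order 3).
h: a_k = 9/2, -9/4, -135/16, -405/32, 11097/256, -45927/512, 2494881/10240, -2814669/4096, …
ICs: h(0) = 9/2, h′(0) = -9/4, h′′(0) = -135/8.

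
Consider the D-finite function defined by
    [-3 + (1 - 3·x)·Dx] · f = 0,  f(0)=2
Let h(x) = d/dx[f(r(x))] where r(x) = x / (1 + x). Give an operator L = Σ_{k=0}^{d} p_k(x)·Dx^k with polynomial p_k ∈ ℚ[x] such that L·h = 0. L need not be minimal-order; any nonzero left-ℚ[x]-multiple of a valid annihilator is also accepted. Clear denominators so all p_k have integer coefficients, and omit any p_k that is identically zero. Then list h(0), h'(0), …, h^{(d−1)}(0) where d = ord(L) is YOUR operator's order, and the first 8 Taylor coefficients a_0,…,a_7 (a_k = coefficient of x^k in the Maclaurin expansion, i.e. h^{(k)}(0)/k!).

L = 4 + (-1 + 2·x)·Dx  (order 1).
h: a_k = 6, 24, 72, 192, 480, 1152, 2688, 6144, …
ICs: h(0) = 6.

f: a_k = 2, 6, 18, 54, 162, 486, 1458, 4374, …
L₀ from L_f via x↦r, Dx↦r'^{-1}Dx.
Differentiate: ansatz ord ≤ ord L₀ ⇒ L.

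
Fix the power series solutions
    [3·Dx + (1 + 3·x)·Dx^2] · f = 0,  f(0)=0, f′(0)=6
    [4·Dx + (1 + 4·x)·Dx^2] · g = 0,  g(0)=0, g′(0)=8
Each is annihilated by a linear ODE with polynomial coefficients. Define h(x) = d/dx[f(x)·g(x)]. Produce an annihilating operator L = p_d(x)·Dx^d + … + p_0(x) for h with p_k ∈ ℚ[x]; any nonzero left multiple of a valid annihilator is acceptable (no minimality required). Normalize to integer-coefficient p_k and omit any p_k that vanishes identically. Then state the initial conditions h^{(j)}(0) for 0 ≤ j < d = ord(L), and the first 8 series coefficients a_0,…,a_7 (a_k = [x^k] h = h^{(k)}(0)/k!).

f: a_k = 0, 6, -9, 18, -81/2, 486/5, -243, 4374/7, …
g: a_k = 0, 8, -16, 128/3, -128, 2048/5, -4096/3, 32768/7, …
L₀ := L_f ⊗_s L_g (sym. prod.), ord ≤ 4.
Differentiate: ansatz ord ≤ ord L₀ ⇒ L.
L = (600 + 4032·x + 6912·x^2) + (854 + 8808·x + 30240·x^2 + 34560·x^3)·Dx + (172 + 2380·x + 12312·x^2 + 28224·x^3 + 24192·x^4)·Dx^2 + (7 + 122·x + 847·x^2 + 2928·x^3 + 5040·x^4 + 3456·x^5)·Dx^3  (order 3).
h: a_k = 0, 96, -504, 2176, -8820, 174096/5, -679336/5, 3694080/7, …
ICs: h(0) = 0, h′(0) = 96, h′′(0) = -1008.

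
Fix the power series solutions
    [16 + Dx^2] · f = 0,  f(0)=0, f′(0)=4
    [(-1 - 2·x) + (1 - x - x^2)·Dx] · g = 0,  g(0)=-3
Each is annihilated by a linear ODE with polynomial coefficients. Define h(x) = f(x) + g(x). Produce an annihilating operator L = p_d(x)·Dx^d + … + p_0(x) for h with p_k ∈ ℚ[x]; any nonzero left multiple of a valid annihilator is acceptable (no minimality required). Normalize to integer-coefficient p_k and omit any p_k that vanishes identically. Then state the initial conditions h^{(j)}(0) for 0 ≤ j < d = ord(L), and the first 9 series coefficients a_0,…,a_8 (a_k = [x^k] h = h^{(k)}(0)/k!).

f: a_k = 0, 4, 0, -32/3, 0, 128/15, 0, -1024/315, 0, …
g: a_k = -3, -3, -6, -9, -15, -24, -39, -63, -102, …
Weyl lclm of L_f,L_g ⇒ L₀ (ord ≤ 3).
L = (-272 - 384·x + 352·x^2 - 192·x^3 - 640·x^4 - 256·x^5) + (160 - 368·x - 32·x^2 + 544·x^3 - 48·x^4 - 384·x^5 - 128·x^6)·Dx + (-17 - 24·x + 22·x^2 - 12·x^3 - 40·x^4 - 16·x^5)·Dx^2 + (10 - 23·x - 2·x^2 + 34·x^3 - 3·x^4 - 24·x^5 - 8·x^6)·Dx^3  (order 3).
h: a_k = -3, 1, -6, -59/3, -15, -232/15, -39, -20869/315, -102, …
ICs: h(0) = -3, h′(0) = 1, h′′(0) = -12.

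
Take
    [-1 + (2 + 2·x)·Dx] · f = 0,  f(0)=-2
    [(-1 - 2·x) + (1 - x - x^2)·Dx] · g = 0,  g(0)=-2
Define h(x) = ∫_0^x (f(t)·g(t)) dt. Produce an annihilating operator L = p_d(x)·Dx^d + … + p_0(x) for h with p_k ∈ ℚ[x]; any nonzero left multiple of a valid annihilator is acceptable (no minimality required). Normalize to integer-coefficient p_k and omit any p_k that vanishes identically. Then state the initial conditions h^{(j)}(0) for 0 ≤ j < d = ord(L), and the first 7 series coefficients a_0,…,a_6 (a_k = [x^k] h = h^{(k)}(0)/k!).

L = (3 + 5·x + 3·x^2)·Dx + (-2 + 4·x^2 + 2·x^3)·Dx^2  (order 2).
h: a_k = 0, 4, 3, 19/6, 63/16, 803/160, 2621/384, …
ICs: h(0) = 0, h′(0) = 4.

f: a_k = -2, -1, 1/4, -1/8, 5/64, -7/128, 21/512, …
g: a_k = -2, -2, -4, -6, -10, -16, -26, …
h₀=f·g: eliminate ⇒ L₀, order ≤ 1·1.
Integrate: L := L₀·Dx.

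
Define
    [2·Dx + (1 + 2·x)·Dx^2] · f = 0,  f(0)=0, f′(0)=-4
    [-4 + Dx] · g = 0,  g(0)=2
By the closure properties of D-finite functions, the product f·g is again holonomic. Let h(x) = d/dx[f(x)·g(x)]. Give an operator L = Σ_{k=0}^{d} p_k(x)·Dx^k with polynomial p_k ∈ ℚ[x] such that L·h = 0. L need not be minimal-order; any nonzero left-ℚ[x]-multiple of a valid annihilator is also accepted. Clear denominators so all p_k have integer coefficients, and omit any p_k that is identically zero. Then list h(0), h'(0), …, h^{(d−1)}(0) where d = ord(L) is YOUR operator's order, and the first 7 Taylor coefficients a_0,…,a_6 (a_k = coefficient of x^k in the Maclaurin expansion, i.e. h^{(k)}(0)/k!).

L = (16 + 64·x + 128·x^2) + (-8 - 40·x - 64·x^2)·Dx + (1 + 6·x + 8·x^2)·Dx^2  (order 2).
h: a_k = -8, -48, -128, -192, -704/3, -512/3, -8704/45, …
ICs: h(0) = -8, h′(0) = -48.

f: a_k = 0, -4, 4, -16/3, 8, -64/5, 64/3, …
g: a_k = 2, 8, 16, 64/3, 64/3, 256/15, 512/45, …
Sym-product of L_f,L_g gives L₀ (≤ ord 2).
Differentiate: ansatz ord ≤ ord L₀ ⇒ L.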